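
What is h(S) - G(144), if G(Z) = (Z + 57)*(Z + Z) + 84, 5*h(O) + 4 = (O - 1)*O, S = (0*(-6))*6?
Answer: -289864/5 ≈ -57973.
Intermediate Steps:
S = 0 (S = 0*6 = 0)
h(O) = -⅘ + O*(-1 + O)/5 (h(O) = -⅘ + ((O - 1)*O)/5 = -⅘ + ((-1 + O)*O)/5 = -⅘ + (O*(-1 + O))/5 = -⅘ + O*(-1 + O)/5)
G(Z) = 84 + 2*Z*(57 + Z) (G(Z) = (57 + Z)*(2*Z) + 84 = 2*Z*(57 + Z) + 84 = 84 + 2*Z*(57 + Z))
h(S) - G(144) = (-⅘ - ⅕*0 + (⅕)*0²) - (84 + 2*144² + 114*144) = (-⅘ + 0 + (⅕)*0) - (84 + 2*20736 + 16416) = (-⅘ + 0 + 0) - (84 + 41472 + 16416) = -⅘ - 1*57972 = -⅘ - 57972 = -289864/5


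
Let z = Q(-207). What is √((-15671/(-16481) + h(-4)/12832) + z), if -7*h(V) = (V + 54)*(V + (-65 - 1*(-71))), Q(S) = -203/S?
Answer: √314717514362748001330/12768358092 ≈ 1.3894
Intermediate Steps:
h(V) = -(6 + V)*(54 + V)/7 (h(V) = -(V + 54)*(V + (-65 - 1*(-71)))/7 = -(54 + V)*(V + (-65 + 71))/7 = -(54 + V)*(V + 6)/7 = -(54 + V)*(6 + V)/7 = -(6 + V)*(54 + V)/7)
z = 203/207 (z = -203/(-207) = -203*(-1/207) = 203/207 ≈ 0.98068)
√((-15671/(-16481) + h(-4)/12832) + z) = √((-15671/(-16481) + (-324/7 - 60/7*(-4) - ⅐*(-4)²)/12832) + 203/207) = √((-15671*(-1/16481) + (-324/7 + 240/7 - ⅐*16)*(1/12832)) + 203/207) = √((15671/16481 + (-324/7 + 240/7 - 16/7)*(1/12832)) + 203/207) = √((15671/16481 - 100/7*1/12832) + 203/207) = √((15671/16481 - 25/22456) + 203/207) = √(351495951/370097336 + 203/207) = √(147889421065/76610148552) = √314717514362748001330/12768358092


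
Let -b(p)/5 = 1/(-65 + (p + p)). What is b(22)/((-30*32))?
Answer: -1/4032 ≈ -0.00024802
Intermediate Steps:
b(p) = -5/(-65 + 2*p) (b(p) = -5/(-65 + (p + p)) = -5/(-65 + 2*p))
b(22)/((-30*32)) = (-5/(-65 + 2*22))/((-30*32)) = -5/(-65 + 44)/(-960) = -5/(-21)*(-1/960) = -5*(-1/21)*(-1/960) = (5/21)*(-1/960) = -1/4032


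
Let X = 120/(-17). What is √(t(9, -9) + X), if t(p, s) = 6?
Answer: 3*I*√34/17 ≈ 1.029*I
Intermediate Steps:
X = -120/17 (X = 120*(-1/17) = -120/17 ≈ -7.0588)
√(t(9, -9) + X) = √(6 - 120/17) = √(-18/17) = 3*I*√34/17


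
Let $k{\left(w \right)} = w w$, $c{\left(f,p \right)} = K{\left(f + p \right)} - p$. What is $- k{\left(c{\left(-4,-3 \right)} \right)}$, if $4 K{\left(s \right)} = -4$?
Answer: $-4$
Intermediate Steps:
$K{\left(s \right)} = -1$ ($K{\left(s \right)} = \frac{1}{4} \left(-4\right) = -1$)
$c{\left(f,p \right)} = -1 - p$
$k{\left(w \right)} = w^{2}$
$- k{\left(c{\left(-4,-3 \right)} \right)} = - \left(-1 - -3\right)^{2} = - \left(-1 + 3\right)^{2} = - 2^{2} = \left(-1\right) 4 = -4$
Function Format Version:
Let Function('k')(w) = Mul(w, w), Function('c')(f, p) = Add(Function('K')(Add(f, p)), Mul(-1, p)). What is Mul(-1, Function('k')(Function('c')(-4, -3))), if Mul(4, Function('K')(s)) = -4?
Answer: -4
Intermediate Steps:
Function('K')(s) = -1 (Function('K')(s) = Mul(Rational(1, 4), -4) = -1)
Function('c')(f, p) = Add(-1, Mul(-1, p))
Function('k')(w) = Pow(w, 2)
Mul(-1, Function('k')(Function('c')(-4, -3))) = Mul(-1, Pow(Add(-1, Mul(-1, -3)), 2)) = Mul(-1, Pow(Add(-1, 3), 2)) = Mul(-1, Pow(2, 2)) = Mul(-1, 4) = -4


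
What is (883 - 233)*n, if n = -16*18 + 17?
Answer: -176150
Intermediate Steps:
n = -271 (n = -288 + 17 = -271)
(883 - 233)*n = (883 - 233)*(-271) = 650*(-271) = -176150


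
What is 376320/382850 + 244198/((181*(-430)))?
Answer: -642022187/297972155 ≈ -2.1546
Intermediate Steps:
376320/382850 + 244198/((181*(-430))) = 376320*(1/382850) + 244198/(-77830) = 37632/38285 + 244198*(-1/77830) = 37632/38285 - 122099/38915 = -642022187/297972155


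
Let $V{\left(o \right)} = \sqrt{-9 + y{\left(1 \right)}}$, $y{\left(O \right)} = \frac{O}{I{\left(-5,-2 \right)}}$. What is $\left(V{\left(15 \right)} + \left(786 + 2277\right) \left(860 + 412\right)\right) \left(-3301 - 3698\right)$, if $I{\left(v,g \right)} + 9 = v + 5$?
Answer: $-27269055864 - 2333 i \sqrt{82} \approx -2.7269 \cdot 10^{10} - 21126.0 i$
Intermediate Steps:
$I{\left(v,g \right)} = -4 + v$ ($I{\left(v,g \right)} = -9 + \left(v + 5\right) = -9 + \left(5 + v\right) = -4 + v$)
$y{\left(O \right)} = - \frac{O}{9}$ ($y{\left(O \right)} = \frac{O}{-4 - 5} = \frac{O}{-9} = O \left(- \frac{1}{9}\right) = - \frac{O}{9}$)
$V{\left(o \right)} = \frac{i \sqrt{82}}{3}$ ($V{\left(o \right)} = \sqrt{-9 - \frac{1}{9}} = \sqrt{- \frac{82}{9}} = \frac{i \sqrt{82}}{3}$)
$\left(V{\left(15 \right)} + \left(786 + 2277\right) \left(860 + 412\right)\right) \left(-3301 - 3698\right) = \left(\frac{i \sqrt{82}}{3} + \left(786 + 2277\right) \left(860 + 412\right)\right) \left(-3301 - 3698\right) = \left(\frac{i \sqrt{82}}{3} + 3063 \cdot 1272\right) \left(-6999\right) = \left(\frac{i \sqrt{82}}{3} + 3896136\right) \left(-6999\right) = \left(3896136 + \frac{i \sqrt{82}}{3}\right) \left(-6999\right) = -27269055864 - 2333 i \sqrt{82}$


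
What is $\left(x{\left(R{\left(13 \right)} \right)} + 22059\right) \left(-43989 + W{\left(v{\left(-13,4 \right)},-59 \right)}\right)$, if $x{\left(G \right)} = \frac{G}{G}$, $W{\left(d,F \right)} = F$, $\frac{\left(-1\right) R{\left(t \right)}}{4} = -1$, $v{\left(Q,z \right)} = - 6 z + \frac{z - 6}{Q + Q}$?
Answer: $-971698880$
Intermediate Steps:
$v{\left(Q,z \right)} = - 6 z + \frac{-6 + z}{2 Q}$
$R{\left(t \right)} = 4$ ($R{\left(t \right)} = \left(-4\right) \left(-1\right) = 4$)
$x{\left(G \right)} = 1$
$\left(x{\left(R{\left(13 \right)} \right)} + 22059\right) \left(-43989 + W{\left(v{\left(-13,4 \right)},-59 \right)}\right) = \left(1 + 22059\right) \left(-43989 - 59\right) = 22060 \left(-44048\right) = -971698880$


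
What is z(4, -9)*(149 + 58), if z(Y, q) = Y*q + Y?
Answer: -6624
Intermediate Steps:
z(Y, q) = Y + Y*q
z(4, -9)*(149 + 58) = (4*(1 - 9))*(149 + 58) = (4*(-8))*207 = -32*207 = -6624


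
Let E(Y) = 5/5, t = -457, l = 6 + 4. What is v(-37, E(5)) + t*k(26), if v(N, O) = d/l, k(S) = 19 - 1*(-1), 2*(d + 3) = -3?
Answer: -182809/20 ≈ -9140.5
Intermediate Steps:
l = 10
d = -9/2 (d = -3 + (½)*(-3) = -3 - 3/2 = -9/2 ≈ -4.5000)
k(S) = 20 (k(S) = 19 + 1 = 20)
E(Y) = 1 (E(Y) = 5*(⅕) = 1)
v(N, O) = -9/20 (v(N, O) = -9/2/10 = -9/2*⅒ = -9/20)
v(-37, E(5)) + t*k(26) = -9/20 - 457*20 = -9/20 - 9140 = -182809/20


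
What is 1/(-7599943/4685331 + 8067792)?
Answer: 4685331/37800268359209 ≈ 1.2395e-7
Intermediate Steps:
1/(-7599943/4685331 + 8067792) = 1/(37800268359209/4685331) = 4685331/37800268359209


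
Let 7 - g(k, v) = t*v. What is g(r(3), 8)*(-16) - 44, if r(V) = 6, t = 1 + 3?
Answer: 356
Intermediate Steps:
t = 4
g(k, v) = 7 - 4*v
g(r(3), 8)*(-16) - 44 = (7 - 4*8)*(-16) - 44 = (7 - 32)*(-16) - 44 = -25*(-16) - 44 = 400 - 44 = 356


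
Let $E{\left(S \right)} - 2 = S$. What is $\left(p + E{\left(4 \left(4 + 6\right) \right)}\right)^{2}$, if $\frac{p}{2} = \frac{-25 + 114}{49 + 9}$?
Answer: $\frac{1708249}{841} \approx 2031.2$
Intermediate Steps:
$E{\left(S \right)} = 2 + S$
$p = \frac{89}{29}$ ($p = 2 \frac{-25 + 114}{49 + 9} = 2 \cdot \frac{89}{58} = \frac{89}{29} \approx 3.069$)
$\left(p + E{\left(4 \left(4 + 6\right) \right)}\right)^{2} = \left(\frac{89}{29} + \left(2 + 4 \left(4 + 6\right)\right)\right)^{2} = \left(\frac{89}{29} + \left(2 + 4 \cdot 10\right)\right)^{2} = \left(\frac{89}{29} + \left(2 + 40\right)\right)^{2} = \left(\frac{89}{29} + 42\right)^{2} = \left(\frac{1307}{29}\right)^{2} = \frac{1708249}{841}$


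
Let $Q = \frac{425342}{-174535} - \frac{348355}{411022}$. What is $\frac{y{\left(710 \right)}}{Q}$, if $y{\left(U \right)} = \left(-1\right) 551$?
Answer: $\frac{39527486348270}{235625059449} \approx 167.76$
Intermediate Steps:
$Q = - \frac{235625059449}{71737724770}$ ($Q = 425342 \left(- \frac{1}{174535}\right) - \frac{348355}{411022} = - \frac{425342}{174535} - \frac{348355}{411022} = - \frac{235625059449}{71737724770} \approx -3.2845$)
$y{\left(U \right)} = -551$
$\frac{y{\left(710 \right)}}{Q} = - \frac{551}{- \frac{235625059449}{71737724770}} = \left(-551\right) \left(- \frac{71737724770}{235625059449}\right) = \frac{39527486348270}{235625059449}$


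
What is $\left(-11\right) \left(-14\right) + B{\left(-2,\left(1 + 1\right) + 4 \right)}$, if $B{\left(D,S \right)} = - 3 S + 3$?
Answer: $139$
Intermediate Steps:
$B{\left(D,S \right)} = 3 - 3 S$
$\left(-11\right) \left(-14\right) + B{\left(-2,\left(1 + 1\right) + 4 \right)} = \left(-11\right) \left(-14\right) + \left(3 - 3 \left(\left(1 + 1\right) + 4\right)\right) = 154 + \left(3 - 3 \left(2 + 4\right)\right) = 154 + \left(3 - 18\right) = 154 - 15 = 139$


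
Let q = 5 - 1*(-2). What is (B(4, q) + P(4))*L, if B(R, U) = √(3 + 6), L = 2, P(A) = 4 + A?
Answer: 22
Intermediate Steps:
q = 7 (q = 5 + 2 = 7)
B(R, U) = 3 (B(R, U) = √9 = 3)
(B(4, q) + P(4))*L = (3 + (4 + 4))*2 = (3 + 8)*2 = 11*2 = 22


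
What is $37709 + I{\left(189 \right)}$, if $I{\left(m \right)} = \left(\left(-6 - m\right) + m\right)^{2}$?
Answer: $37745$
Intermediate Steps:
$I{\left(m \right)} = 36$ ($I{\left(m \right)} = \left(-6\right)^{2} = 36$)
$37709 + I{\left(189 \right)} = 37709 + 36 = 37745$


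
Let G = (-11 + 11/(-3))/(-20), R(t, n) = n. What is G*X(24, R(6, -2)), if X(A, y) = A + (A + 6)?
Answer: 198/5 ≈ 39.600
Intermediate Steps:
X(A, y) = 6 + 2*A (X(A, y) = A + (6 + A) = 6 + 2*A)
G = 11/15 (G = (-11 + 11*(-⅓))*(-1/20) = (-11 - 11/3)*(-1/20) = -44/3*(-1/20) = 11/15 ≈ 0.73333)
G*X(24, R(6, -2)) = 11*(6 + 2*24)/15 = 11*(6 + 48)/15 = (11/15)*54 = 198/5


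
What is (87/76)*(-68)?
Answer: -1479/19 ≈ -77.842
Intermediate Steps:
(87/76)*(-68) = -1479/19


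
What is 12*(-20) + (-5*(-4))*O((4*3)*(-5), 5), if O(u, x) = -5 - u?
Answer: 860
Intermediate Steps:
12*(-20) + (-5*(-4))*O((4*3)*(-5), 5) = 12*(-20) + (-5*(-4))*(-5 - 4*3*(-5)) = -240 + 20*(-5 - 12*(-5)) = -240 + 20*(-5 - 1*(-60)) = -240 + 20*(-5 + 60) = -240 + 20*55 = -240 + 1100 = 860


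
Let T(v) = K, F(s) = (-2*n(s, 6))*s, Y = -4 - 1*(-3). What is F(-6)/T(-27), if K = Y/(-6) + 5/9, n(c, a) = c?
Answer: -1296/13 ≈ -99.692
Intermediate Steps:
Y = -1 (Y = -4 + 3 = -1)
K = 13/18 (K = -1/(-6) + 5/9 = -1*(-⅙) + 5*(⅑) = ⅙ + 5/9 = 13/18 ≈ 0.72222)
F(s) = -2*s² (F(s) = (-2*s)*s = -2*s²)
T(v) = 13/18
F(-6)/T(-27) = (-2*(-6)²)/(13/18) = -2*36*(18/13) = -72*18/13 = -1296/13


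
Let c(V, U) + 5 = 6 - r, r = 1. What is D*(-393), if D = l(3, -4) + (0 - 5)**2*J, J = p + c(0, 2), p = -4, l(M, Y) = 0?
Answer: 39300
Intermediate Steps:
c(V, U) = 0 (c(V, U) = -5 + (6 - 1*1) = -5 + (6 - 1) = -5 + 5 = 0)
J = -4 (J = -4 + 0 = -4)
D = -100 (D = 0 + (0 - 5)**2*(-4) = 0 + (-5)**2*(-4) = 0 + 25*(-4) = 0 - 100 = -100)
D*(-393) = -100*(-393) = 39300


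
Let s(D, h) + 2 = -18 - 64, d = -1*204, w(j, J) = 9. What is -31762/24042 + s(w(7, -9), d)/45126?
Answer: -39869765/30136647 ≈ -1.3230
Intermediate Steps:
d = -204
s(D, h) = -84 (s(D, h) = -2 + (-18 - 64) = -2 - 82 = -84)
-31762/24042 + s(w(7, -9), d)/45126 = -31762/24042 - 84/45126 = -31762*1/24042 - 84*1/45126 = -15881/12021 - 14/7521 = -39869765/30136647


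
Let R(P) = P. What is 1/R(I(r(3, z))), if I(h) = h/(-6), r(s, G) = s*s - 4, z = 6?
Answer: -6/5 ≈ -1.2000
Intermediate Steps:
r(s, G) = -4 + s**2 (r(s, G) = s**2 - 4 = -4 + s**2)
I(h) = -h/6 (I(h) = h*(-1/6) = -h/6)
1/R(I(r(3, z))) = 1/(-(-4 + 3**2)/6) = 1/(-(-4 + 9)/6) = 1/(-1/6*5) = 1/(-5/6) = -6/5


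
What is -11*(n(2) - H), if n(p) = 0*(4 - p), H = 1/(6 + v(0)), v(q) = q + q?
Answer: 11/6 ≈ 1.8333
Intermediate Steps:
v(q) = 2*q
H = ⅙ (H = 1/(6 + 2*0) = 1/(6 + 0) = 1/6 = ⅙ ≈ 0.16667)
n(p) = 0
-11*(n(2) - H) = -11*(0 - 1*⅙) = -11*(0 - ⅙) = -11*(-⅙) = 11/6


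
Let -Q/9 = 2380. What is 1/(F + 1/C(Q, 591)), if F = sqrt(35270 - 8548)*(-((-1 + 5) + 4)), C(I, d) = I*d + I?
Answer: 12680640/274999104799624396799 - 1286389046476800*sqrt(26722)/274999104799624396799 ≈ -0.00076467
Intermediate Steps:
Q = -21420 (Q = -9*2380 = -21420)
C(I, d) = I + I*d
F = -8*sqrt(26722) (F = sqrt(26722)*(-(4 + 4)) = sqrt(26722)*(-1*8) = sqrt(26722)*(-8) = -8*sqrt(26722) ≈ -1307.8)
1/(F + 1/C(Q, 591)) = 1/(-8*sqrt(26722) + 1/(-21420*(1 + 591))) = 1/(-8*sqrt(26722) + 1/(-21420*592)) = 1/(-8*sqrt(26722) + 1/(-12680640)) = 1/(-8*sqrt(26722) - 1/12680640) = 1/(-1/12680640 - 8*sqrt(26722))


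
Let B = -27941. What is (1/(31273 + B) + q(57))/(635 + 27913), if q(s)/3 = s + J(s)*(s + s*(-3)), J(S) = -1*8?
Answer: 9686125/95121936 ≈ 0.10183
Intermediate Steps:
J(S) = -8
q(s) = 51*s (q(s) = 3*(s - 8*(s + s*(-3))) = 3*(s - 8*(s - 3*s)) = 3*(s - (-16)*s) = 3*(s + 16*s) = 3*(17*s) = 51*s)
(1/(31273 + B) + q(57))/(635 + 27913) = (1/(31273 - 27941) + 51*57)/(635 + 27913) = (1/3332 + 2907)/28548 = (1/3332 + 2907)*(1/28548) = (9686125/3332)*(1/28548) = 9686125/95121936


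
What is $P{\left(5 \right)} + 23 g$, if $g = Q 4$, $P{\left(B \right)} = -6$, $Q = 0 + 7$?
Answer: $638$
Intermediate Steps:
$Q = 7$
$g = 28$ ($g = 7 \cdot 4 = 28$)
$P{\left(5 \right)} + 23 g = -6 + 23 \cdot 28 = -6 + 644 = 638$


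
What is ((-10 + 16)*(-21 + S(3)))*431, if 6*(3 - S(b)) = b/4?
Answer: -187485/4 ≈ -46871.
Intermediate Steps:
S(b) = 3 - b/24 (S(b) = 3 - b/(6*4) = 3 - b/24)
((-10 + 16)*(-21 + S(3)))*431 = ((-10 + 16)*(-21 + (3 - 1/24*3)))*431 = (6*(-21 + (3 - 1/8)))*431 = (6*(-21 + 23/8))*431 = (6*(-145/8))*431 = -435/4*431 = -187485/4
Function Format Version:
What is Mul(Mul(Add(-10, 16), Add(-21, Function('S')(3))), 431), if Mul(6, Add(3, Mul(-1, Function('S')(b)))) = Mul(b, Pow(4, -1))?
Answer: Rational(-187485, 4) ≈ -46871.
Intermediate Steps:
Function('S')(b) = Add(3, Mul(Rational(-1, 24), b)) (Function('S')(b) = Add(3, Mul(Rational(-1, 6), Mul(b, Pow(4, -1)))) = Add(3, Mul(Rational(-1, 6), Mul(b, Rational(1, 4)))) = Add(3, Mul(Rational(-1, 6), Mul(Rational(1, 4), b))) = Add(3, Mul(Rational(-1, 24), b)))
Mul(Mul(Add(-10, 16), Add(-21, Function('S')(3))), 431) = Mul(Mul(Add(-10, 16), Add(-21, Add(3, Mul(Rational(-1, 24), 3)))), 431) = Mul(Mul(6, Add(-21, Add(3, Rational(-1, 8)))), 431) = Mul(Mul(6, Add(-21, Rational(23, 8))), 431) = Mul(Mul(6, Rational(-145, 8)), 431) = Mul(Rational(-435, 4), 431) = Rational(-187485, 4)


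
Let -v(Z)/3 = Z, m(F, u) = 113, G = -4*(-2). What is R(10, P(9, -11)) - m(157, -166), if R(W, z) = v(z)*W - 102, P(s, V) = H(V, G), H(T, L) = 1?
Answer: -245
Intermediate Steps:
G = 8
v(Z) = -3*Z
P(s, V) = 1
R(W, z) = -102 - 3*W*z (R(W, z) = (-3*z)*W - 102 = -3*W*z - 102 = -102 - 3*W*z)
R(10, P(9, -11)) - m(157, -166) = (-102 - 3*10*1) - 1*113 = (-102 - 30) - 113 = -132 - 113 = -245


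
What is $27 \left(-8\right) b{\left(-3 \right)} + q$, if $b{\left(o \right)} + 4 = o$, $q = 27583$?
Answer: $29095$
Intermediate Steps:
$b{\left(o \right)} = -4 + o$
$27 \left(-8\right) b{\left(-3 \right)} + q = 27 \left(-8\right) \left(-4 - 3\right) + 27583 = \left(-216\right) \left(-7\right) + 27583 = 1512 + 27583 = 29095$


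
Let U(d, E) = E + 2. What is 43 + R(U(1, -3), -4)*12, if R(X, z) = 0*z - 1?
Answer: 31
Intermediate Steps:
U(d, E) = 2 + E
R(X, z) = -1 (R(X, z) = 0 - 1 = -1)
43 + R(U(1, -3), -4)*12 = 43 - 1*12 = 43 - 12 = 31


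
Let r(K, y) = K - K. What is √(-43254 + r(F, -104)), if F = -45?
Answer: 9*I*√534 ≈ 207.98*I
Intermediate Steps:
r(K, y) = 0
√(-43254 + r(F, -104)) = √(-43254 + 0) = √(-43254) = 9*I*√534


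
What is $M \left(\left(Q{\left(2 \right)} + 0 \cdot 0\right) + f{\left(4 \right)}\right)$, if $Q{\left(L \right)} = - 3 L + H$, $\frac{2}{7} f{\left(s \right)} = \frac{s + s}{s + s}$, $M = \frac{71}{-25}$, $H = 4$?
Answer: $- \frac{213}{50} \approx -4.26$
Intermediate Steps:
$M = - \frac{71}{25}$ ($M = 71 \left(- \frac{1}{25}\right) = - \frac{71}{25} \approx -2.84$)
$f{\left(s \right)} = \frac{7}{2}$ ($f{\left(s \right)} = \frac{7 \frac{s + s}{s + s}}{2} = \frac{7 \frac{2 s}{2 s}}{2} = \frac{7 \cdot 2 s \frac{1}{2 s}}{2} = \frac{7}{2} \cdot 1 = \frac{7}{2}$)
$Q{\left(L \right)} = 4 - 3 L$ ($Q{\left(L \right)} = - 3 L + 4 = 4 - 3 L$)
$M \left(\left(Q{\left(2 \right)} + 0 \cdot 0\right) + f{\left(4 \right)}\right) = - \frac{71 \left(\left(\left(4 - 6\right) + 0 \cdot 0\right) + \frac{7}{2}\right)}{25} = - \frac{71 \left(\left(\left(4 - 6\right) + 0\right) + \frac{7}{2}\right)}{25} = - \frac{71 \left(\left(-2 + 0\right) + \frac{7}{2}\right)}{25} = - \frac{71 \left(-2 + \frac{7}{2}\right)}{25} = \left(- \frac{71}{25}\right) \frac{3}{2} = - \frac{213}{50}$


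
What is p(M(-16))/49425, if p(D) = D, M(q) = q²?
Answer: 256/49425 ≈ 0.0051796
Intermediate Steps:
p(M(-16))/49425 = (-16)²/49425 = 256*(1/49425) = 256/49425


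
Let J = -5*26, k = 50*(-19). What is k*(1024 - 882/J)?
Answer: -12730190/13 ≈ -9.7925e+5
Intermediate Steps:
k = -950
J = -130
k*(1024 - 882/J) = -950*(1024 - 882/(-130)) = -950*(1024 - 882*(-1/130)) = -950*(1024 + 441/65) = -950*67001/65 = -12730190/13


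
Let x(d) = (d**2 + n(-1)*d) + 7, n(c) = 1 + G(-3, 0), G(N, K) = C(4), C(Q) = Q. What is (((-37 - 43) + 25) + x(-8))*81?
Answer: -1944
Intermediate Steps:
G(N, K) = 4
n(c) = 5 (n(c) = 1 + 4 = 5)
x(d) = 7 + d**2 + 5*d (x(d) = (d**2 + 5*d) + 7 = 7 + d**2 + 5*d)
(((-37 - 43) + 25) + x(-8))*81 = (((-37 - 43) + 25) + (7 + (-8)**2 + 5*(-8)))*81 = ((-80 + 25) + (7 + 64 - 40))*81 = (-55 + 31)*81 = -24*81 = -1944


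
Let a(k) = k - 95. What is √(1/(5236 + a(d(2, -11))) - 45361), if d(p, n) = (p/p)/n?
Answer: I*√5802402187218/11310 ≈ 212.98*I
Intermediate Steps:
d(p, n) = 1/n
a(k) = -95 + k
√(1/(5236 + a(d(2, -11))) - 45361) = √(1/(5236 + (-95 + 1/(-11))) - 45361) = √(1/(5236 + (-95 - 1/11)) - 45361) = √(1/(5236 - 1046/11) - 45361) = √(1/(56550/11) - 45361) = √(11/56550 - 45361) = √(-2565164539/56550) = I*√5802402187218/11310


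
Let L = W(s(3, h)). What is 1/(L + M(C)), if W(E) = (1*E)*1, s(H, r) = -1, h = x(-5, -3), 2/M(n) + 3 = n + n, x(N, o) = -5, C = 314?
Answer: -625/623 ≈ -1.0032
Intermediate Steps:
M(n) = 2/(-3 + 2*n) (M(n) = 2/(-3 + (n + n)) = 2/(-3 + 2*n))
h = -5
W(E) = E (W(E) = E*1 = E)
L = -1
1/(L + M(C)) = 1/(-1 + 2/(-3 + 2*314)) = 1/(-1 + 2/(-3 + 628)) = 1/(-1 + 2/625) = 1/(-623/625) = -625/623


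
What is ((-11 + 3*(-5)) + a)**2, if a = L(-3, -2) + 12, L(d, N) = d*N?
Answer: 64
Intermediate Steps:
L(d, N) = N*d
a = 18 (a = -2*(-3) + 12 = 6 + 12 = 18)
((-11 + 3*(-5)) + a)**2 = ((-11 + 3*(-5)) + 18)**2 = ((-11 - 15) + 18)**2 = (-26 + 18)**2 = (-8)**2 = 64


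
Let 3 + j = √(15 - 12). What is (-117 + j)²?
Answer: (120 - √3)² ≈ 13987.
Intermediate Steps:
j = -3 + √3 (j = -3 + √(15 - 12) = -3 + √3 ≈ -1.2680)
(-117 + j)² = (-117 + (-3 + √3))² = (-120 + √3)²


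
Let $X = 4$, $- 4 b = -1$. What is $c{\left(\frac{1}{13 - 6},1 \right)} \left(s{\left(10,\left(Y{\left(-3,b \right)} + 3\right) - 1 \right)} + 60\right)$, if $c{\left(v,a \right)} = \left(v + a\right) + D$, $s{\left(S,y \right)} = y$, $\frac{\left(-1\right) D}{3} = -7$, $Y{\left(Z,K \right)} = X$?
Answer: $\frac{10230}{7} \approx 1461.4$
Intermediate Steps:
$b = \frac{1}{4}$ ($b = \left(- \frac{1}{4}\right) \left(-1\right) = \frac{1}{4} \approx 0.25$)
$Y{\left(Z,K \right)} = 4$
$D = 21$ ($D = \left(-3\right) \left(-7\right) = 21$)
$c{\left(v,a \right)} = 21 + a + v$ ($c{\left(v,a \right)} = \left(v + a\right) + 21 = \left(a + v\right) + 21 = 21 + a + v$)
$c{\left(\frac{1}{13 - 6},1 \right)} \left(s{\left(10,\left(Y{\left(-3,b \right)} + 3\right) - 1 \right)} + 60\right) = \left(21 + 1 + \frac{1}{13 - 6}\right) \left(\left(\left(4 + 3\right) - 1\right) + 60\right) = \left(21 + 1 + \frac{1}{7}\right) \left(\left(7 - 1\right) + 60\right) = \left(21 + 1 + \frac{1}{7}\right) \left(6 + 60\right) = \frac{155}{7} \cdot 66 = \frac{10230}{7}$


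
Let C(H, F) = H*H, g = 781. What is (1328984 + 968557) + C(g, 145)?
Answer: 2907502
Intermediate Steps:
C(H, F) = H²
(1328984 + 968557) + C(g, 145) = (1328984 + 968557) + 781² = 2297541 + 609961 = 2907502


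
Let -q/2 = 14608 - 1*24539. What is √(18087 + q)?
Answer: √37949 ≈ 194.80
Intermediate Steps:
q = 19862 (q = -2*(14608 - 1*24539) = -2*(14608 - 24539) = -2*(-9931) = 19862)
√(18087 + q) = √(18087 + 19862) = √37949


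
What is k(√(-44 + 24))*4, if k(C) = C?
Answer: 8*I*√5 ≈ 17.889*I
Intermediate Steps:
k(√(-44 + 24))*4 = √(-44 + 24)*4 = √(-20)*4 = (2*I*√5)*4 = 8*I*√5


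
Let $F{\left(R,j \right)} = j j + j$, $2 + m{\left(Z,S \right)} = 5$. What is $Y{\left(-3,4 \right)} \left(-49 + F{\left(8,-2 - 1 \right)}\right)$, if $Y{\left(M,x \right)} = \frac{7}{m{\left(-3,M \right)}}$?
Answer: $- \frac{301}{3} \approx -100.33$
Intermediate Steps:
$m{\left(Z,S \right)} = 3$ ($m{\left(Z,S \right)} = -2 + 5 = 3$)
$Y{\left(M,x \right)} = \frac{7}{3}$
$F{\left(R,j \right)} = j + j^{2}$ ($F{\left(R,j \right)} = j^{2} + j = j + j^{2}$)
$Y{\left(-3,4 \right)} \left(-49 + F{\left(8,-2 - 1 \right)}\right) = \frac{7 \left(-49 + \left(-2 - 1\right) \left(1 - 3\right)\right)}{3} = \frac{7 \left(-49 - 3 \left(1 - 3\right)\right)}{3} = \frac{7 \left(-49 - -6\right)}{3} = \frac{7 \left(-49 + 6\right)}{3} = \frac{7}{3} \left(-43\right) = - \frac{301}{3}$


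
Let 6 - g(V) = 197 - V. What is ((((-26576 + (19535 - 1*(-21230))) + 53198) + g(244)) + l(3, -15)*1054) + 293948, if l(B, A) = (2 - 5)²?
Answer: 370874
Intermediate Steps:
l(B, A) = 9 (l(B, A) = (-3)² = 9)
g(V) = -191 + V (g(V) = 6 - (197 - V) = 6 + (-197 + V) = -191 + V)
((((-26576 + (19535 - 1*(-21230))) + 53198) + g(244)) + l(3, -15)*1054) + 293948 = ((((-26576 + (19535 - 1*(-21230))) + 53198) + (-191 + 244)) + 9*1054) + 293948 = ((((-26576 + (19535 + 21230)) + 53198) + 53) + 9486) + 293948 = ((((-26576 + 40765) + 53198) + 53) + 9486) + 293948 = (((14189 + 53198) + 53) + 9486) + 293948 = ((67387 + 53) + 9486) + 293948 = (67440 + 9486) + 293948 = 76926 + 293948 = 370874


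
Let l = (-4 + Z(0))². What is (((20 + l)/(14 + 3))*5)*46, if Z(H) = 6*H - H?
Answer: 8280/17 ≈ 487.06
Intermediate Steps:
Z(H) = 5*H
l = 16 (l = (-4 + 5*0)² = (-4 + 0)² = (-4)² = 16)
(((20 + l)/(14 + 3))*5)*46 = (((20 + 16)/(14 + 3))*5)*46 = ((36/17)*5)*46 = (180/17)*46 = 8280/17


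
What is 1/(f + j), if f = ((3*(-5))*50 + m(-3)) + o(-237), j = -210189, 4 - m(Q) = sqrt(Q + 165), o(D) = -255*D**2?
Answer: -7267015/105619014020369 + 9*sqrt(2)/211238028040738 ≈ -6.8804e-8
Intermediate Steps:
m(Q) = 4 - sqrt(165 + Q) (m(Q) = 4 - sqrt(Q + 165) = 4 - sqrt(165 + Q))
f = -14323841 - 9*sqrt(2) (f = ((3*(-5))*50 + (4 - sqrt(165 - 3))) - 255*(-237)**2 = (-15*50 + (4 - sqrt(162))) - 255*56169 = (-750 + (4 - 9*sqrt(2))) - 14323095 = (-746 - 9*sqrt(2)) - 14323095 = -14323841 - 9*sqrt(2) ≈ -1.4324e+7)
1/(f + j) = 1/((-14323841 - 9*sqrt(2)) - 210189) = 1/(-14534030 - 9*sqrt(2))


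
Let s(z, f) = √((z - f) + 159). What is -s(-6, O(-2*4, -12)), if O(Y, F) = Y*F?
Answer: -√57 ≈ -7.5498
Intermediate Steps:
O(Y, F) = F*Y
s(z, f) = √(159 + z - f)
-s(-6, O(-2*4, -12)) = -√(159 - 6 - (-12)*(-2*4)) = -√(159 - 6 - (-12)*(-8)) = -√(159 - 6 - 1*96) = -√(159 - 6 - 96) = -√57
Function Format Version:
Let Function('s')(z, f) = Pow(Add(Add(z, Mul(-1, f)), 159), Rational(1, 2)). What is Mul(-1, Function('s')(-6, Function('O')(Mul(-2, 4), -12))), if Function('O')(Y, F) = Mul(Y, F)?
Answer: Mul(-1, Pow(57, Rational(1, 2))) ≈ -7.5498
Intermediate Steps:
Function('O')(Y, F) = Mul(F, Y)
Function('s')(z, f) = Pow(Add(159, z, Mul(-1, f)), Rational(1, 2))
Mul(-1, Function('s')(-6, Function('O')(Mul(-2, 4), -12))) = Mul(-1, Pow(Add(159, -6, Mul(-1, Mul(-12, Mul(-2, 4)))), Rational(1, 2))) = Mul(-1, Pow(Add(159, -6, Mul(-1, Mul(-12, -8))), Rational(1, 2))) = Mul(-1, Pow(Add(159, -6, Mul(-1, 96)), Rational(1, 2))) = Mul(-1, Pow(Add(159, -6, -96), Rational(1, 2))) = Mul(-1, Pow(57, Rational(1, 2)))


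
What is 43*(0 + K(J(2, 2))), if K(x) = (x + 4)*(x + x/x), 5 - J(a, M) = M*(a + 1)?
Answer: 0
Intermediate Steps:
J(a, M) = 5 - M*(1 + a) (J(a, M) = 5 - M*(a + 1) = 5 - M*(1 + a))
K(x) = (1 + x)*(4 + x) (K(x) = (4 + x)*(x + 1) = (4 + x)*(1 + x) = (1 + x)*(4 + x))
43*(0 + K(J(2, 2))) = 43*(0 + (4 + (5 - 1*2 - 1*2*2)**2 + 5*(5 - 1*2 - 1*2*2))) = 43*(0 + (4 + (5 - 2 - 4)**2 + 5*(5 - 2 - 4))) = 43*(0 + (4 + (-1)**2 + 5*(-1))) = 43*(0 + (4 + 1 - 5)) = 43*(0 + 0) = 43*0 = 0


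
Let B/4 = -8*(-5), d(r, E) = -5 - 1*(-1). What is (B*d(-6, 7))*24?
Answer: -15360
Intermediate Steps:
d(r, E) = -4 (d(r, E) = -5 + 1 = -4)
B = 160 (B = 4*(-8*(-5)) = 4*40 = 160)
(B*d(-6, 7))*24 = (160*(-4))*24 = -640*24 = -15360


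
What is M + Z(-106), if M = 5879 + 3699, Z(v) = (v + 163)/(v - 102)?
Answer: 1992167/208 ≈ 9577.7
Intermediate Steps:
Z(v) = (163 + v)/(-102 + v)
M = 9578
M + Z(-106) = 9578 + (163 - 106)/(-102 - 106) = 9578 + 57/(-208) = 9578 - 1/208*57 = 9578 - 57/208 = 1992167/208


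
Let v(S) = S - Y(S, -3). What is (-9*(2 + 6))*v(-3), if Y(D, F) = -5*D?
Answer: 1296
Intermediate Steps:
v(S) = 6*S (v(S) = S - (-5)*S = S + 5*S = 6*S)
(-9*(2 + 6))*v(-3) = (-9*(2 + 6))*(6*(-3)) = -9*8*(-18) = -72*(-18) = 1296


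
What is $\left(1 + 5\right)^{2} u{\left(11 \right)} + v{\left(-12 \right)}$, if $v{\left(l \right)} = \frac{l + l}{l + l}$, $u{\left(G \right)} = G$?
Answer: $397$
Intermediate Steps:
$v{\left(l \right)} = 1$ ($v{\left(l \right)} = \frac{2 l}{2 l} = 2 l \frac{1}{2 l} = 1$)
$\left(1 + 5\right)^{2} u{\left(11 \right)} + v{\left(-12 \right)} = \left(1 + 5\right)^{2} \cdot 11 + 1 = 6^{2} \cdot 11 + 1 = 36 \cdot 11 + 1 = 396 + 1 = 397$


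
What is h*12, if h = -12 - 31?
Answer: -516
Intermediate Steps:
h = -43
h*12 = -43*12 = -516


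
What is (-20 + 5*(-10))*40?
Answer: -2800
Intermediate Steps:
(-20 + 5*(-10))*40 = (-20 - 50)*40 = -70*40 = -2800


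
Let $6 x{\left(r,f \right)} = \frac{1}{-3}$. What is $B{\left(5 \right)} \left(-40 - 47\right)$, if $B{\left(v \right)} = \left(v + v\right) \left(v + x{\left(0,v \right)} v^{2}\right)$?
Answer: $- \frac{9425}{3} \approx -3141.7$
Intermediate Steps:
$x{\left(r,f \right)} = - \frac{1}{18}$ ($x{\left(r,f \right)} = \frac{1}{6 \left(-3\right)} = \frac{1}{6} \left(- \frac{1}{3}\right) = - \frac{1}{18}$)
$B{\left(v \right)} = 2 v \left(v - \frac{v^{2}}{18}\right)$ ($B{\left(v \right)} = \left(v + v\right) \left(v - \frac{v^{2}}{18}\right) = 2 v \left(v - \frac{v^{2}}{18}\right)$)
$B{\left(5 \right)} \left(-40 - 47\right) = \frac{5^{2} \left(18 - 5\right)}{9} \left(-40 - 47\right) = \frac{1}{9} \cdot 25 \left(18 - 5\right) \left(-87\right) = \frac{1}{9} \cdot 25 \cdot 13 \left(-87\right) = \frac{325}{9} \left(-87\right) = - \frac{9425}{3}$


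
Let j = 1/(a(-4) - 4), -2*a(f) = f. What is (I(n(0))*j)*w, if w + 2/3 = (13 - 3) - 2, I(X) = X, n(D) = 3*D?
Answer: 0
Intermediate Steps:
a(f) = -f/2
j = -1/2 (j = 1/(-1/2*(-4) - 4) = 1/(2 - 4) = 1/(-2) = -1/2 ≈ -0.50000)
w = 22/3 (w = -2/3 + ((13 - 3) - 2) = -2/3 + (10 - 2) = -2/3 + 8 = 22/3 ≈ 7.3333)
(I(n(0))*j)*w = ((3*0)*(-1/2))*(22/3) = (0*(-1/2))*(22/3) = 0*(22/3) = 0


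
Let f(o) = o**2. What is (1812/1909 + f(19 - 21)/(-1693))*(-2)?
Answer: -6120160/3231937 ≈ -1.8937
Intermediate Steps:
(1812/1909 + f(19 - 21)/(-1693))*(-2) = (1812/1909 + (19 - 21)**2/(-1693))*(-2) = (1812*(1/1909) + (-2)**2*(-1/1693))*(-2) = (1812/1909 + 4*(-1/1693))*(-2) = (1812/1909 - 4/1693)*(-2) = (3060080/3231937)*(-2) = -6120160/3231937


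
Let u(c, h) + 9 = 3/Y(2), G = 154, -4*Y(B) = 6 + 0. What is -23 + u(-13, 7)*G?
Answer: -1717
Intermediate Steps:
Y(B) = -3/2 (Y(B) = -(6 + 0)/4 = -1/4*6 = -3/2)
u(c, h) = -11 (u(c, h) = -9 + 3/(-3/2) = -9 + 3*(-2/3) = -9 - 2 = -11)
-23 + u(-13, 7)*G = -23 - 11*154 = -23 - 1694 = -1717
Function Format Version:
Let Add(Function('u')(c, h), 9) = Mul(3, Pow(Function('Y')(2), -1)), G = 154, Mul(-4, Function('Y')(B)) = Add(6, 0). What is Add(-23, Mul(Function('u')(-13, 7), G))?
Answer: -1717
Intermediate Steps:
Function('Y')(B) = Rational(-3, 2) (Function('Y')(B) = Mul(Rational(-1, 4), Add(6, 0)) = Mul(Rational(-1, 4), 6) = Rational(-3, 2))
Function('u')(c, h) = -11 (Function('u')(c, h) = Add(-9, Mul(3, Pow(Rational(-3, 2), -1))) = Add(-9, Mul(3, Rational(-2, 3))) = Add(-9, -2) = -11)
Add(-23, Mul(Function('u')(-13, 7), G)) = Add(-23, Mul(-11, 154)) = Add(-23, -1694) = -1717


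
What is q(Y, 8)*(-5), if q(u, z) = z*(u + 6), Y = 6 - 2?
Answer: -400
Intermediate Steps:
Y = 4
q(u, z) = z*(6 + u)
q(Y, 8)*(-5) = (8*(6 + 4))*(-5) = (8*10)*(-5) = 80*(-5) = -400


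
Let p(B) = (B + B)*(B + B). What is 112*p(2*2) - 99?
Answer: 7069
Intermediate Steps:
p(B) = 4*B**2 (p(B) = (2*B)*(2*B) = 4*B**2)
112*p(2*2) - 99 = 112*(4*(2*2)**2) - 99 = 112*(4*4**2) - 99 = 112*(4*16) - 99 = 112*64 - 99 = 7168 - 99 = 7069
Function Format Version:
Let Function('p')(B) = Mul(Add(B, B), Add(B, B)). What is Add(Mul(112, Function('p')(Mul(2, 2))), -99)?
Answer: 7069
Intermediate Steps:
Function('p')(B) = Mul(4, Pow(B, 2)) (Function('p')(B) = Mul(Mul(2, B), Mul(2, B)) = Mul(4, Pow(B, 2)))
Add(Mul(112, Function('p')(Mul(2, 2))), -99) = Add(Mul(112, Mul(4, Pow(Mul(2, 2), 2))), -99) = Add(Mul(112, Mul(4, Pow(4, 2))), -99) = Add(Mul(112, Mul(4, 16)), -99) = Add(Mul(112, 64), -99) = Add(7168, -99) = 7069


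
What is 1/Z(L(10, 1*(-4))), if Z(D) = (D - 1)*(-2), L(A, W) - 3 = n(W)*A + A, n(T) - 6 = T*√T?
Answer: -9/2896 - 5*I/1448 ≈ -0.0031077 - 0.003453*I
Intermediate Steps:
n(T) = 6 + T^(3/2) (n(T) = 6 + T*√T = 6 + T^(3/2))
L(A, W) = 3 + A + A*(6 + W^(3/2)) (L(A, W) = 3 + ((6 + W^(3/2))*A + A) = 3 + (A*(6 + W^(3/2)) + A) = 3 + (A + A*(6 + W^(3/2))) = 3 + A + A*(6 + W^(3/2)))
Z(D) = 2 - 2*D (Z(D) = (-1 + D)*(-2) = 2 - 2*D)
1/Z(L(10, 1*(-4))) = 1/(2 - 2*(3 + 10 + 10*(6 + (1*(-4))^(3/2)))) = 1/(2 - 2*(3 + 10 + 10*(6 + (-4)^(3/2)))) = 1/(2 - 2*(3 + 10 + 10*(6 - 8*I))) = 1/(2 - 2*(3 + 10 + (60 - 80*I))) = 1/(2 - 2*(73 - 80*I)) = 1/(2 + (-146 + 160*I)) = 1/(-144 + 160*I) = (-144 - 160*I)/46336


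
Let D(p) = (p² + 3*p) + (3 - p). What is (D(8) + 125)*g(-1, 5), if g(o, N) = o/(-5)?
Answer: 208/5 ≈ 41.600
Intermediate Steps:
g(o, N) = -o/5 (g(o, N) = o*(-⅕) = -o/5)
D(p) = 3 + p² + 2*p
(D(8) + 125)*g(-1, 5) = ((3 + 8² + 2*8) + 125)*(-⅕*(-1)) = ((3 + 64 + 16) + 125)*(⅕) = (83 + 125)*(⅕) = 208*(⅕) = 208/5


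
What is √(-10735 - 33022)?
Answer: 7*I*√893 ≈ 209.18*I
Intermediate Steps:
√(-10735 - 33022) = √(-43757) = 7*I*√893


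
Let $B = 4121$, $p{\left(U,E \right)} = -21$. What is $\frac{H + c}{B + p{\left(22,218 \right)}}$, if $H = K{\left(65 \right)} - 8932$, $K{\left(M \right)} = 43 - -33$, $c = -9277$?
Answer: $- \frac{18133}{4100} \approx -4.4227$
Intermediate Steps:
$K{\left(M \right)} = 76$ ($K{\left(M \right)} = 43 + 33 = 76$)
$H = -8856$ ($H = 76 - 8932 = -8856$)
$\frac{H + c}{B + p{\left(22,218 \right)}} = \frac{-8856 - 9277}{4121 - 21} = - \frac{18133}{4100}$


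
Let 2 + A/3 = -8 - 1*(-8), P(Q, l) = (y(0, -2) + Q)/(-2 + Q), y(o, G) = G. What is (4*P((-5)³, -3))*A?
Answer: -24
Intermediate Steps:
P(Q, l) = 1 (P(Q, l) = (-2 + Q)/(-2 + Q) = 1)
A = -6 (A = -6 + 3*(-8 - 1*(-8)) = -6 + 3*(-8 + 8) = -6 + 3*0 = -6 + 0 = -6)
(4*P((-5)³, -3))*A = (4*1)*(-6) = 4*(-6) = -24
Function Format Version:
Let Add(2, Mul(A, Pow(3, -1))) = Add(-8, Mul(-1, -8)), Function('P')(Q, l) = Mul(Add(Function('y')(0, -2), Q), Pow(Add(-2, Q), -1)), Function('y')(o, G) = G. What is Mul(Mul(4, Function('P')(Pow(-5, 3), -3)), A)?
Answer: -24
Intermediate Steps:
Function('P')(Q, l) = 1 (Function('P')(Q, l) = Mul(Add(-2, Q), Pow(Add(-2, Q), -1)) = 1)
A = -6 (A = Add(-6, Mul(3, Add(-8, Mul(-1, -8)))) = Add(-6, Mul(3, Add(-8, 8))) = Add(-6, Mul(3, 0)) = Add(-6, 0) = -6)
Mul(Mul(4, Function('P')(Pow(-5, 3), -3)), A) = Mul(Mul(4, 1), -6) = Mul(4, -6) = -24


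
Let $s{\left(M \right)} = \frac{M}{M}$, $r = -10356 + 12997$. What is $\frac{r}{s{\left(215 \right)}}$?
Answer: $2641$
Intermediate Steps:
$r = 2641$
$s{\left(M \right)} = 1$
$\frac{r}{s{\left(215 \right)}} = \frac{2641}{1} = 2641 \cdot 1 = 2641$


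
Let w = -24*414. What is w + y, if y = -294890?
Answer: -304826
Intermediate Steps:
w = -9936
w + y = -9936 - 294890 = -304826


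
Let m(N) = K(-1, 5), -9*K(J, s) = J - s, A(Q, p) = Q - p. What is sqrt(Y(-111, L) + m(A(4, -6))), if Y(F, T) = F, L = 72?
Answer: I*sqrt(993)/3 ≈ 10.504*I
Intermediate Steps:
K(J, s) = -J/9 + s/9 (K(J, s) = -(J - s)/9 = -J/9 + s/9)
m(N) = 2/3 (m(N) = -1/9*(-1) + (1/9)*5 = 1/9 + 5/9 = 2/3)
sqrt(Y(-111, L) + m(A(4, -6))) = sqrt(-111 + 2/3) = sqrt(-331/3) = I*sqrt(993)/3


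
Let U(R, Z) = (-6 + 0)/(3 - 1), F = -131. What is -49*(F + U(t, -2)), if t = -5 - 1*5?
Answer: 6566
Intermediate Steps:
t = -10 (t = -5 - 5 = -10)
U(R, Z) = -3 (U(R, Z) = -6/2 = -6*½ = -3)
-49*(F + U(t, -2)) = -49*(-131 - 3) = -49*(-134) = 6566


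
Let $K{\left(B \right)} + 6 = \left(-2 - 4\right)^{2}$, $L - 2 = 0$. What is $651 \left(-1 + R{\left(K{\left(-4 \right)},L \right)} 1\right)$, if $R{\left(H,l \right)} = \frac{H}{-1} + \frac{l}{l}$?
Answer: $-19530$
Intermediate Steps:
$L = 2$ ($L = 2 + 0 = 2$)
$K{\left(B \right)} = 30$ ($K{\left(B \right)} = -6 + \left(-2 - 4\right)^{2} = -6 + \left(-6\right)^{2} = -6 + 36 = 30$)
$R{\left(H,l \right)} = 1 - H$ ($R{\left(H,l \right)} = H \left(-1\right) + 1 = - H + 1 = 1 - H$)
$651 \left(-1 + R{\left(K{\left(-4 \right)},L \right)} 1\right) = 651 \left(-1 + \left(1 - 30\right) 1\right) = 651 \left(-1 - 29\right) = 651 \left(-30\right) = -19530$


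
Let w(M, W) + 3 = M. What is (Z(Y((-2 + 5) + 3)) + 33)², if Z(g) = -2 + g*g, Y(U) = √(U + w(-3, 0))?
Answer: 961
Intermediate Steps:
w(M, W) = -3 + M
Y(U) = √(-6 + U) (Y(U) = √(U + (-3 - 3)) = √(U - 6) = √(-6 + U))
Z(g) = -2 + g²
(Z(Y((-2 + 5) + 3)) + 33)² = ((-2 + (√(-6 + ((-2 + 5) + 3)))²) + 33)² = ((-2 + (√(-6 + (3 + 3)))²) + 33)² = ((-2 + (√(-6 + 6))²) + 33)² = ((-2 + (√0)²) + 33)² = ((-2 + 0²) + 33)² = ((-2 + 0) + 33)² = (-2 + 33)² = 31² = 961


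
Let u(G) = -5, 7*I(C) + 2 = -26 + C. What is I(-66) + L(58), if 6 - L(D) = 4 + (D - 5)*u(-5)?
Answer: 1775/7 ≈ 253.57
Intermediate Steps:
I(C) = -4 + C/7 (I(C) = -2/7 + (-26 + C)/7 = -2/7 + (-26/7 + C/7) = -4 + C/7)
L(D) = -23 + 5*D (L(D) = 6 - (4 + (D - 5)*(-5)) = 6 - (4 + (-5 + D)*(-5)) = 6 - (4 + (25 - 5*D)) = 6 - (29 - 5*D) = 6 + (-29 + 5*D) = -23 + 5*D)
I(-66) + L(58) = (-4 + (⅐)*(-66)) + (-23 + 5*58) = (-4 - 66/7) + (-23 + 290) = -94/7 + 267 = 1775/7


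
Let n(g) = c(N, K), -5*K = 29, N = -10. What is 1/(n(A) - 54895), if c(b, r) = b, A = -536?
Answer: -1/54905 ≈ -1.8213e-5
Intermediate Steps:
K = -29/5 (K = -⅕*29 = -29/5 ≈ -5.8000)
n(g) = -10
1/(n(A) - 54895) = 1/(-10 - 54895) = 1/(-54905) = -1/54905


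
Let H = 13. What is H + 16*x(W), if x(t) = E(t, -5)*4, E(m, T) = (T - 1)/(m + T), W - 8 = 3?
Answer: -51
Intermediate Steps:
W = 11 (W = 8 + 3 = 11)
E(m, T) = (-1 + T)/(T + m)
x(t) = -24/(-5 + t) (x(t) = ((-1 - 5)/(-5 + t))*4 = (-6/(-5 + t))*4 = -6/(-5 + t)*4 = -24/(-5 + t))
H + 16*x(W) = 13 + 16*(-24/(-5 + 11)) = 13 + 16*(-24/6) = 13 + 16*(-24*⅙) = 13 + 16*(-4) = 13 - 64 = -51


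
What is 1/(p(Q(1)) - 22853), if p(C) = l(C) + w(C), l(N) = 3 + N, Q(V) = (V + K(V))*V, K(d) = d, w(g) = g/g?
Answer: -1/22847 ≈ -4.3769e-5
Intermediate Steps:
w(g) = 1
Q(V) = 2*V² (Q(V) = (V + V)*V = (2*V)*V = 2*V²)
p(C) = 4 + C (p(C) = (3 + C) + 1 = 4 + C)
1/(p(Q(1)) - 22853) = 1/((4 + 2*1²) - 22853) = 1/((4 + 2*1) - 22853) = 1/((4 + 2) - 22853) = 1/(6 - 22853) = 1/(-22847) = -1/22847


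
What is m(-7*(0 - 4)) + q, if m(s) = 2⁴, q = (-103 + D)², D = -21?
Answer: 15392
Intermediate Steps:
q = 15376 (q = (-103 - 21)² = (-124)² = 15376)
m(s) = 16
m(-7*(0 - 4)) + q = 16 + 15376 = 15392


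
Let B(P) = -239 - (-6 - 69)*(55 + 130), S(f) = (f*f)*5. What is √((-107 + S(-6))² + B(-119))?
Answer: √18965 ≈ 137.71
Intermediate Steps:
S(f) = 5*f² (S(f) = f²*5 = 5*f²)
B(P) = 13636 (B(P) = -239 - (-75)*185 = -239 - 1*(-13875) = -239 + 13875 = 13636)
√((-107 + S(-6))² + B(-119)) = √((-107 + 5*(-6)²)² + 13636) = √((-107 + 5*36)² + 13636) = √((-107 + 180)² + 13636) = √(73² + 13636) = √(5329 + 13636) = √18965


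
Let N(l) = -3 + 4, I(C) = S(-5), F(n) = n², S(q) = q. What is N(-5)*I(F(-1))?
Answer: -5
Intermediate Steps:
I(C) = -5
N(l) = 1
N(-5)*I(F(-1)) = 1*(-5) = -5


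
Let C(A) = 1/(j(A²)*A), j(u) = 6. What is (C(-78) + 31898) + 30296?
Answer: 29106791/468 ≈ 62194.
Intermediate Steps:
C(A) = 1/(6*A)
(C(-78) + 31898) + 30296 = ((⅙)/(-78) + 31898) + 30296 = ((⅙)*(-1/78) + 31898) + 30296 = (-1/468 + 31898) + 30296 = 14928263/468 + 30296 = 29106791/468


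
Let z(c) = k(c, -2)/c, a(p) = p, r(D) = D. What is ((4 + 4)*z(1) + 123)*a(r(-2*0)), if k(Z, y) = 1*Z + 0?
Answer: 0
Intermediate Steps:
k(Z, y) = Z (k(Z, y) = Z + 0 = Z)
z(c) = 1 (z(c) = c/c = 1)
((4 + 4)*z(1) + 123)*a(r(-2*0)) = ((4 + 4)*1 + 123)*(-2*0) = (8*1 + 123)*0 = (8 + 123)*0 = 131*0 = 0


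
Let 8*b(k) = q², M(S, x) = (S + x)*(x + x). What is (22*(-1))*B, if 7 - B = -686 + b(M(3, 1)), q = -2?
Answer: -15235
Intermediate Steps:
M(S, x) = 2*x*(S + x) (M(S, x) = (S + x)*(2*x) = 2*x*(S + x))
b(k) = ½ (b(k) = (⅛)*(-2)² = (⅛)*4 = ½)
B = 1385/2 (B = 7 - (-686 + ½) = 7 - 1*(-1371/2) = 7 + 1371/2 = 1385/2 ≈ 692.50)
(22*(-1))*B = (22*(-1))*(1385/2) = -22*1385/2 = -15235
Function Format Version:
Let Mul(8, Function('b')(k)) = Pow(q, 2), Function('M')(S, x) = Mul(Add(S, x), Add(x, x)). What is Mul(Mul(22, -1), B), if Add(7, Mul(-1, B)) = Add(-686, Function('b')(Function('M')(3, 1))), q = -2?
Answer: -15235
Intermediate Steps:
Function('M')(S, x) = Mul(2, x, Add(S, x)) (Function('M')(S, x) = Mul(Add(S, x), Mul(2, x)) = Mul(2, x, Add(S, x)))
Function('b')(k) = Rational(1, 2) (Function('b')(k) = Mul(Rational(1, 8), Pow(-2, 2)) = Mul(Rational(1, 8), 4) = Rational(1, 2))
B = Rational(1385, 2) (B = Add(7, Mul(-1, Add(-686, Rational(1, 2)))) = Add(7, Mul(-1, Rational(-1371, 2))) = Add(7, Rational(1371, 2)) = Rational(1385, 2) ≈ 692.50)
Mul(Mul(22, -1), B) = Mul(Mul(22, -1), Rational(1385, 2)) = Mul(-22, Rational(1385, 2)) = -15235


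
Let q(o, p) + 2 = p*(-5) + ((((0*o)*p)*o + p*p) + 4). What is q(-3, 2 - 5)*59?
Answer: 1534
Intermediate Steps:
q(o, p) = 2 + p² - 5*p (q(o, p) = -2 + (p*(-5) + ((((0*o)*p)*o + p*p) + 4)) = -2 + (-5*p + (((0*p)*o + p²) + 4)) = -2 + (-5*p + ((0*o + p²) + 4)) = -2 + (-5*p + ((0 + p²) + 4)) = -2 + (-5*p + (p² + 4)) = -2 + (-5*p + (4 + p²)) = -2 + (4 + p² - 5*p) = 2 + p² - 5*p)
q(-3, 2 - 5)*59 = (2 + (2 - 5)² - 5*(2 - 5))*59 = (2 + (-3)² - 5*(-3))*59 = (2 + 9 + 15)*59 = 26*59 = 1534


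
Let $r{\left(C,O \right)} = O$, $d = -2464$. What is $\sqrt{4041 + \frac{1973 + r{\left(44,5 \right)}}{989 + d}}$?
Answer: $\frac{\sqrt{351551323}}{295} \approx 63.558$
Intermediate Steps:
$\sqrt{4041 + \frac{1973 + r{\left(44,5 \right)}}{989 + d}} = \sqrt{4041 + \frac{1973 + 5}{989 - 2464}} = \sqrt{4041 + \frac{1978}{-1475}} = \sqrt{4041 + 1978 \left(- \frac{1}{1475}\right)} = \sqrt{4041 - \frac{1978}{1475}} = \sqrt{\frac{5958497}{1475}} = \frac{\sqrt{351551323}}{295}$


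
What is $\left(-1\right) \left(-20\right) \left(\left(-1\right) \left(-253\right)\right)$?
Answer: $5060$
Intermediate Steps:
$\left(-1\right) \left(-20\right) \left(\left(-1\right) \left(-253\right)\right) = 20 \cdot 253 = 5060$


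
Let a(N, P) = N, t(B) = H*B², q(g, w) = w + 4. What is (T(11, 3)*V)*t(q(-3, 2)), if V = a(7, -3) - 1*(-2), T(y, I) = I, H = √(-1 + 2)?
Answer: 972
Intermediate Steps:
H = 1 (H = √1 = 1)
q(g, w) = 4 + w
t(B) = B² (t(B) = 1*B² = B²)
V = 9 (V = 7 - 1*(-2) = 7 + 2 = 9)
(T(11, 3)*V)*t(q(-3, 2)) = (3*9)*(4 + 2)² = 27*6² = 27*36 = 972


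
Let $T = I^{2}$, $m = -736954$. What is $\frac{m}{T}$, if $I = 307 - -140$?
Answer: $- \frac{4946}{1341} \approx -3.6883$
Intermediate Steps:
$I = 447$ ($I = 307 + 140 = 447$)
$T = 199809$ ($T = 447^{2} = 199809$)
$\frac{m}{T} = - \frac{736954}{199809} = \left(-736954\right) \frac{1}{199809} = - \frac{4946}{1341}$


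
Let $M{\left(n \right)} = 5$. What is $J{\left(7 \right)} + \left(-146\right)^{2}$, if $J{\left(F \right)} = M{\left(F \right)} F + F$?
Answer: $21358$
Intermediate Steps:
$J{\left(F \right)} = 6 F$ ($J{\left(F \right)} = 5 F + F = 6 F$)
$J{\left(7 \right)} + \left(-146\right)^{2} = 6 \cdot 7 + \left(-146\right)^{2} = 42 + 21316 = 21358$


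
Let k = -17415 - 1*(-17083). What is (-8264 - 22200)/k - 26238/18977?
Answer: 142351078/1575091 ≈ 90.376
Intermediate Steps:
k = -332 (k = -17415 + 17083 = -332)
(-8264 - 22200)/k - 26238/18977 = (-8264 - 22200)/(-332) - 26238/18977 = -30464*(-1/332) - 26238*1/18977 = 7616/83 - 26238/18977 = 142351078/1575091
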